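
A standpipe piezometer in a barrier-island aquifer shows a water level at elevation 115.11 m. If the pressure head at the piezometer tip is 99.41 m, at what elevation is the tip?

z ≈ 15.70 m

z = h − ψ = 115.11 − 99.41 = 15.70 m.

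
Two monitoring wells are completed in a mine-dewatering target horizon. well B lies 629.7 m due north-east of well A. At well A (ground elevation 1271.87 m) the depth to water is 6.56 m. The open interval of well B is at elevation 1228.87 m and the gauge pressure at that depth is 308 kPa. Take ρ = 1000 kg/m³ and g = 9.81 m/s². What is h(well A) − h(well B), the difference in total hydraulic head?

Δh ≈ 5.04 m

Total head at well A: h = 1271.87 − 6.56 = 1265.31 m.
Pressure head at well B: ψ = P/(ρg) = 308×1000 / (1000 × 9.81) = 31.40 m.
Total head at well B: h = z + ψ = 1228.87 + 31.40 = 1260.27 m.
Head difference: h(well A) − h(well B) = 1265.31 − 1260.27 = 5.04 m.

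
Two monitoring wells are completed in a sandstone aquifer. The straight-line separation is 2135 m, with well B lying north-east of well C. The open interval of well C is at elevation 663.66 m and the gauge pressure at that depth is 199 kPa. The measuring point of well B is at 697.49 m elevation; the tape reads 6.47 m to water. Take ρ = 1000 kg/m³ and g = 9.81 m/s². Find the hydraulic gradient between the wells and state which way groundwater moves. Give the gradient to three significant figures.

i ≈ 0.00331; groundwater flows toward the south-west

Pressure head at well C: ψ = P/(ρg) = 199×1000 / (1000 × 9.81) = 20.29 m.
Total head at well C: h = z + ψ = 663.66 + 20.29 = 683.95 m.
Total head at well B: h = 697.49 − 6.47 = 691.02 m.
Head difference: h(well C) − h(well B) = 683.95 − 691.02 = -7.07 m.
Hydraulic gradient: i = |Δh| / L = 7.07 / 2135 = 0.00331.
Flow is from higher to lower head: from well B toward well C, i.e. toward the south-west.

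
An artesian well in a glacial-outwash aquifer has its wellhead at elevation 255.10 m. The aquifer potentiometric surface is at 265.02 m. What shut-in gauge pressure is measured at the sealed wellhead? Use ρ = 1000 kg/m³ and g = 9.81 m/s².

P ≈ 97.3 kPa

Head above the cap: Δh = 265.02 − 255.10 = 9.92 m.
P = ρgΔh = 1000 × 9.81 × 9.92 = 97315 Pa ≈ 97.3 kPa.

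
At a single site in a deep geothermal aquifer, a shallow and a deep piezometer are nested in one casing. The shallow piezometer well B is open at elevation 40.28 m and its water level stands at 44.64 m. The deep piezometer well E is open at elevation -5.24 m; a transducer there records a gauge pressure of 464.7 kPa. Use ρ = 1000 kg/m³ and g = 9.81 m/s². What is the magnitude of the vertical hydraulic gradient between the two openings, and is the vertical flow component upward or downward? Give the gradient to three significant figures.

|i_v| ≈ 0.0551; vertical flow is downward

Total head at well B: h = 44.64 m (water level in the standpipe).
Pressure head at well E: ψ = P/(ρg) = 464.7×1000 / (1000 × 9.81) = 47.37 m.
Total head at well E: h = z + ψ = -5.24 + 47.37 = 42.13 m.
Δh = h(well B) − h(well E) = 44.64 − 42.13 = 2.51 m.
Vertical separation Δz = 40.28 − (-5.24) = 45.52 m.
|i_v| = |Δh| / Δz = 2.51 / 45.52 = 0.0551.
Head is higher in the shallow piezometer, so vertical flow is downward (recharge condition).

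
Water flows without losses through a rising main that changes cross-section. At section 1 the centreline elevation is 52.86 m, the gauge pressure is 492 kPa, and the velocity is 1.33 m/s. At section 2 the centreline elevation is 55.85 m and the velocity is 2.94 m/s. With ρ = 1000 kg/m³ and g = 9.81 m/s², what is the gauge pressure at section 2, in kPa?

P₂ ≈ 459 kPa

Pressure head at 1: ψ₁ = P₁/(ρg) = 492×1000 / (1000 × 9.81) = 50.15 m.
Velocity heads: v₁²/2g = 1.33²/19.62 = 0.090 m; v₂²/2g = 2.94²/19.62 = 0.441 m.
Total head H = z₁ + ψ₁ + v₁²/2g = 52.86 + 50.15 + 0.090 = 103.10 m.
ψ₂ = H − z₂ − v₂²/2g = 103.10 − 55.85 − 0.441 = 46.81 m.
P₂ = ρgψ₂ = 1000 × 9.81 × 46.81 ≈ 459 kPa.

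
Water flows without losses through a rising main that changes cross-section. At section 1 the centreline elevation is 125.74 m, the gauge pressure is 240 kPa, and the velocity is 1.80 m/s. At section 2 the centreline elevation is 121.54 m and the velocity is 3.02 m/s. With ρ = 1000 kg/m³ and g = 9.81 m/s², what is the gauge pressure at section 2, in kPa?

P₂ ≈ 278 kPa

Pressure head at 1: ψ₁ = P₁/(ρg) = 240×1000 / (1000 × 9.81) = 24.46 m.
Velocity heads: v₁²/2g = 1.80²/19.62 = 0.165 m; v₂²/2g = 3.02²/19.62 = 0.465 m.
Total head H = z₁ + ψ₁ + v₁²/2g = 125.74 + 24.46 + 0.165 = 150.36 m.
ψ₂ = H − z₂ − v₂²/2g = 150.36 − 121.54 − 0.465 = 28.36 m.
P₂ = ρgψ₂ = 1000 × 9.81 × 28.36 ≈ 278 kPa.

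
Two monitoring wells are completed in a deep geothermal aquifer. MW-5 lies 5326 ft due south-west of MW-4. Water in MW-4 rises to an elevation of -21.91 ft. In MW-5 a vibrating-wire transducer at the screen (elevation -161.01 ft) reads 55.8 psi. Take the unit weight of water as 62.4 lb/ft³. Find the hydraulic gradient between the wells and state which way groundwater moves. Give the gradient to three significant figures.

Total head at MW-4: h = -21.91 ft (water level in the piezometer is the total head).
Pressure head at MW-5: ψ = 144·P/γ = 144 × 55.8 / 62.4 = 128.77 ft.
Total head at MW-5: h = z + ψ = -161.01 + 128.77 = -32.24 ft.
Head difference: h(MW-4) − h(MW-5) = -21.91 − (-32.24) = 10.33 ft.
Hydraulic gradient: i = |Δh| / L = 10.33 / 5326 = 0.00194.
Flow is from higher to lower head: from MW-4 toward MW-5, i.e. toward the south-west.

i ≈ 0.00194; groundwater flows toward the south-west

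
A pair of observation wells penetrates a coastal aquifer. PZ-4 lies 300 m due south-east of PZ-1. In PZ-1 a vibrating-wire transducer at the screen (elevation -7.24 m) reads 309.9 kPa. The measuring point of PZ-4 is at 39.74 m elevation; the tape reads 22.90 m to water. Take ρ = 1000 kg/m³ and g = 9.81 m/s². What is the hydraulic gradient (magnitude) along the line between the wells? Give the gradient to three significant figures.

i ≈ 0.0250

Pressure head at PZ-1: ψ = P/(ρg) = 309.9×1000 / (1000 × 9.81) = 31.59 m.
Total head at PZ-1: h = z + ψ = -7.24 + 31.59 = 24.35 m.
Total head at PZ-4: h = 39.74 − 22.90 = 16.84 m.
Head difference: h(PZ-1) − h(PZ-4) = 24.35 − 16.84 = 7.51 m.
Hydraulic gradient: i = |Δh| / L = 7.51 / 300 = 0.0250.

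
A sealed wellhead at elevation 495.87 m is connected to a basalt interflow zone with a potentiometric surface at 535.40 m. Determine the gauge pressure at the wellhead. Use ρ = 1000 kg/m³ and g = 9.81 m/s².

P ≈ 388 kPa

Head above the cap: Δh = 535.40 − 495.87 = 39.53 m.
P = ρgΔh = 1000 × 9.81 × 39.53 = 387789 Pa ≈ 388 kPa.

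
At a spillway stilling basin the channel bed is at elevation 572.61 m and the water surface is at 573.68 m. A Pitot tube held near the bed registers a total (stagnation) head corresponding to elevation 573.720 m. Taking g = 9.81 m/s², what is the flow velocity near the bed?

v ≈ 0.886 m/s

Near the bed, under hydrostatic conditions, the piezometric head (z + ψ) equals the free-surface elevation, 573.68 m.
Velocity head = total − piezometric = 573.720 − 573.68 = 0.040 m.
v = √(2g·h_v) = √(2 × 9.81 × 0.040) = 0.886 m/s.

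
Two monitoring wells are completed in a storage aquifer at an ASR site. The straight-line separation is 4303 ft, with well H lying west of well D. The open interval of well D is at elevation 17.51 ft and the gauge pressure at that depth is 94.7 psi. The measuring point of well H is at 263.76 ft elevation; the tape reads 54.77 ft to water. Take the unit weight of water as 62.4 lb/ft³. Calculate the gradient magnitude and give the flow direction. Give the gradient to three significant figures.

Pressure head at well D: ψ = 144·P/γ = 144 × 94.7 / 62.4 = 218.54 ft.
Total head at well D: h = z + ψ = 17.51 + 218.54 = 236.05 ft.
Total head at well H: h = 263.76 − 54.77 = 208.99 ft.
Head difference: h(well D) − h(well H) = 236.05 − 208.99 = 27.06 ft.
Hydraulic gradient: i = |Δh| / L = 27.06 / 4303 = 0.00629.
Flow is from higher to lower head: from well D toward well H, i.e. toward the west.

i ≈ 0.00629; groundwater flows toward the west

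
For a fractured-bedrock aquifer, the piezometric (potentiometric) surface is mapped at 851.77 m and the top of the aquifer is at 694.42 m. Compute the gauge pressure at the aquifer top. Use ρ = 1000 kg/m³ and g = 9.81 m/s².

P ≈ 1540 kPa

Pressure head at the aquifer top: ψ = h − z = 851.77 − 694.42 = 157.35 m.
P = ρgψ = 1000 × 9.81 × 157.35 = 1543604 Pa ≈ 1540 kPa.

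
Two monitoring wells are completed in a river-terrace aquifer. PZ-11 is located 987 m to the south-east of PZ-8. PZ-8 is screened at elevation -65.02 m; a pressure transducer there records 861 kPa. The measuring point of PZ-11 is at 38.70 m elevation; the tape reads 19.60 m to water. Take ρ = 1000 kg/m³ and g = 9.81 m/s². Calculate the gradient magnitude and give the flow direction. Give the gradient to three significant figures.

Pressure head at PZ-8: ψ = P/(ρg) = 861×1000 / (1000 × 9.81) = 87.77 m.
Total head at PZ-8: h = z + ψ = -65.02 + 87.77 = 22.75 m.
Total head at PZ-11: h = 38.70 − 19.60 = 19.10 m.
Head difference: h(PZ-8) − h(PZ-11) = 22.75 − 19.10 = 3.65 m.
Hydraulic gradient: i = |Δh| / L = 3.65 / 987 = 0.00370.
Flow is from higher to lower head: from PZ-8 toward PZ-11, i.e. toward the south-east.

i ≈ 0.00370; groundwater flows toward the south-east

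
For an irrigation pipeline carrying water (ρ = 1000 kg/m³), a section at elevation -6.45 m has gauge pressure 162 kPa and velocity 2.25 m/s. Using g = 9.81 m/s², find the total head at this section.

h ≈ 10.32 m

Pressure head ψ = P/(ρg) = 162×1000 / (1000 × 9.81) = 16.51 m.
Velocity head = v²/(2g) = 2.25² / (2 × 9.81) = 0.258 m.
h = z + ψ + v²/(2g) = -6.45 + 16.51 + 0.258 = 10.32 m.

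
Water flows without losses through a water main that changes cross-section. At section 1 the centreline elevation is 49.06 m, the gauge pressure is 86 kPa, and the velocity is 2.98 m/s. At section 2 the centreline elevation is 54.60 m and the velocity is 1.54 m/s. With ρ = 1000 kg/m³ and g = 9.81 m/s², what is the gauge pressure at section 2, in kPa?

Pressure head at 1: ψ₁ = P₁/(ρg) = 86×1000 / (1000 × 9.81) = 8.77 m.
Velocity heads: v₁²/2g = 2.98²/19.62 = 0.453 m; v₂²/2g = 1.54²/19.62 = 0.121 m.
Total head H = z₁ + ψ₁ + v₁²/2g = 49.06 + 8.77 + 0.453 = 58.28 m.
ψ₂ = H − z₂ − v₂²/2g = 58.28 − 54.60 − 0.121 = 3.56 m.
P₂ = ρgψ₂ = 1000 × 9.81 × 3.56 ≈ 34.9 kPa.

P₂ ≈ 34.9 kPa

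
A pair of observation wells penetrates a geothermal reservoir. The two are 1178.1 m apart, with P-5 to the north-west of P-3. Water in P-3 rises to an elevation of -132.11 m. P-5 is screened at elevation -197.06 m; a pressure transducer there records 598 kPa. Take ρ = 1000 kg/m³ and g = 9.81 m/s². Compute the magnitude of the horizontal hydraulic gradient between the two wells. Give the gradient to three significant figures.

i ≈ 0.00339

Total head at P-3: h = -132.11 m (water level in the piezometer is the total head).
Pressure head at P-5: ψ = P/(ρg) = 598×1000 / (1000 × 9.81) = 60.96 m.
Total head at P-5: h = z + ψ = -197.06 + 60.96 = -136.10 m.
Head difference: h(P-3) − h(P-5) = -132.11 − (-136.10) = 3.99 m.
Hydraulic gradient: i = |Δh| / L = 3.99 / 1178.1 = 0.00339.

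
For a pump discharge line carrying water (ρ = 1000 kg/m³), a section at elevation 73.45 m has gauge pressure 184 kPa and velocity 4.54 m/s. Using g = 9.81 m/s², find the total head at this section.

Pressure head ψ = P/(ρg) = 184×1000 / (1000 × 9.81) = 18.76 m.
Velocity head = v²/(2g) = 4.54² / (2 × 9.81) = 1.051 m.
h = z + ψ + v²/(2g) = 73.45 + 18.76 + 1.051 = 93.26 m.

h ≈ 93.26 m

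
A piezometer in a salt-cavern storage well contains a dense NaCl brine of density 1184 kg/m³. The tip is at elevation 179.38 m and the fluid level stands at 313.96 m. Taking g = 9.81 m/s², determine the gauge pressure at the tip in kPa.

P ≈ 1560 kPa

Pressure head ψ = h − z = 313.96 − 179.38 = 134.58 m.
P = ρgψ = 1184 × 9.81 × 134.58 = 1563152 Pa ≈ 1560 kPa.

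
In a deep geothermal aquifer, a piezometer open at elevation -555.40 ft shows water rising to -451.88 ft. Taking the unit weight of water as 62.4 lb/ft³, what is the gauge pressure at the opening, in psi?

P ≈ 44.9 psi

Pressure head ψ = h − z = -451.88 − (-555.40) = 103.52 ft.
P = γ·ψ / 144 = 62.4 × 103.52 / 144 = 44.9 psi.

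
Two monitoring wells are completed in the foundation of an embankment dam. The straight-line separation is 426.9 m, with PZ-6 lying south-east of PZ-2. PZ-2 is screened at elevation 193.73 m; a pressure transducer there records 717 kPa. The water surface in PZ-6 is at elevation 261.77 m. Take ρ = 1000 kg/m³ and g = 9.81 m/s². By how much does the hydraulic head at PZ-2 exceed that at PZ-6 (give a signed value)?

Δh ≈ 5.05 m

Pressure head at PZ-2: ψ = P/(ρg) = 717×1000 / (1000 × 9.81) = 73.09 m.
Total head at PZ-2: h = z + ψ = 193.73 + 73.09 = 266.82 m.
Total head at PZ-6: h = 261.77 m (water level in the piezometer is the total head).
Head difference: h(PZ-2) − h(PZ-6) = 266.82 − 261.77 = 5.05 m.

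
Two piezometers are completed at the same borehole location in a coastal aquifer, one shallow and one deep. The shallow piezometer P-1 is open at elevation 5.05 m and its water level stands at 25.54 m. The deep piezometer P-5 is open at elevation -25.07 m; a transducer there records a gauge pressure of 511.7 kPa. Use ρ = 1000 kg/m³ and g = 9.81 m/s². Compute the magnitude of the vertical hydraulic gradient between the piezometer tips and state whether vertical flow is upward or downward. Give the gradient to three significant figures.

Total head at P-1: h = 25.54 m (water level in the standpipe).
Pressure head at P-5: ψ = P/(ρg) = 511.7×1000 / (1000 × 9.81) = 52.16 m.
Total head at P-5: h = z + ψ = -25.07 + 52.16 = 27.09 m.
Δh = h(P-1) − h(P-5) = 25.54 − 27.09 = -1.55 m.
Vertical separation Δz = 5.05 − (-25.07) = 30.12 m.
|i_v| = |Δh| / Δz = 1.55 / 30.12 = 0.0515.
Head is higher in the deep piezometer, so vertical flow is upward (discharge condition).

|i_v| ≈ 0.0515; vertical flow is upward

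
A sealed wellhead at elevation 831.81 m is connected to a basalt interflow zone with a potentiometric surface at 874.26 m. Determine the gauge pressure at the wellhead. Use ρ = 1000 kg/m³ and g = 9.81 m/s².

Head above the cap: Δh = 874.26 − 831.81 = 42.45 m.
P = ρgΔh = 1000 × 9.81 × 42.45 = 416434 Pa ≈ 416 kPa.

P ≈ 416 kPa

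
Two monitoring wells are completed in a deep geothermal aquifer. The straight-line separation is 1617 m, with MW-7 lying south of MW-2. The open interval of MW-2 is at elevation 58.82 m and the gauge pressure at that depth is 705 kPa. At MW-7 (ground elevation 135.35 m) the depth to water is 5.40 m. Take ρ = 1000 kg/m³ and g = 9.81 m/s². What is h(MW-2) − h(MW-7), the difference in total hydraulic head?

Δh ≈ 0.74 m

Pressure head at MW-2: ψ = P/(ρg) = 705×1000 / (1000 × 9.81) = 71.87 m.
Total head at MW-2: h = z + ψ = 58.82 + 71.87 = 130.69 m.
Total head at MW-7: h = 135.35 − 5.40 = 129.95 m.
Head difference: h(MW-2) − h(MW-7) = 130.69 − 129.95 = 0.74 m.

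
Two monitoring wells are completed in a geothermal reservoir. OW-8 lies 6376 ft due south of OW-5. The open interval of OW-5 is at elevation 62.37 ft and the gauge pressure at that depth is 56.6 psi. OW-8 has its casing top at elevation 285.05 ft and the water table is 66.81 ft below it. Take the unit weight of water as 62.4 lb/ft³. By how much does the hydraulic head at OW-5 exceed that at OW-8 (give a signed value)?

Pressure head at OW-5: ψ = 144·P/γ = 144 × 56.6 / 62.4 = 130.62 ft.
Total head at OW-5: h = z + ψ = 62.37 + 130.62 = 192.99 ft.
Total head at OW-8: h = 285.05 − 66.81 = 218.24 ft.
Head difference: h(OW-5) − h(OW-8) = 192.99 − 218.24 = -25.25 ft.

Δh ≈ -25.25 ft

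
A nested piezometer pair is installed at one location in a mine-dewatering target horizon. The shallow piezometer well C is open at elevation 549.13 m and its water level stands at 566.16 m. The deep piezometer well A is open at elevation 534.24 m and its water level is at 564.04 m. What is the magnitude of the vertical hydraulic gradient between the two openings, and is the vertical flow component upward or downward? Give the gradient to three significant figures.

|i_v| ≈ 0.142; vertical flow is downward

Total head at well C: h = 566.16 m (water level in the standpipe).
Total head at well A: h = 564.04 m.
Δh = h(well C) − h(well A) = 566.16 − 564.04 = 2.12 m.
Vertical separation Δz = 549.13 − 534.24 = 14.89 m.
|i_v| = |Δh| / Δz = 2.12 / 14.89 = 0.142.
Head is higher in the shallow piezometer, so vertical flow is downward (recharge condition).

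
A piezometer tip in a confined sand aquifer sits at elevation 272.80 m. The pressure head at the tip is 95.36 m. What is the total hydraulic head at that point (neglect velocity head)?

h ≈ 368.16 m

h = z + ψ = 272.80 + 95.36 = 368.16 m.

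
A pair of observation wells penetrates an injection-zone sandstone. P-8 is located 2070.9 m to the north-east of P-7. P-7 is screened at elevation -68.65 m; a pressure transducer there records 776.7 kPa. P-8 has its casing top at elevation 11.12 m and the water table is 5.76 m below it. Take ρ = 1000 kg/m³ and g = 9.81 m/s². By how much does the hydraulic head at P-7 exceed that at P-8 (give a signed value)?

Pressure head at P-7: ψ = P/(ρg) = 776.7×1000 / (1000 × 9.81) = 79.17 m.
Total head at P-7: h = z + ψ = -68.65 + 79.17 = 10.52 m.
Total head at P-8: h = 11.12 − 5.76 = 5.36 m.
Head difference: h(P-7) − h(P-8) = 10.52 − 5.36 = 5.16 m.

Δh ≈ 5.16 m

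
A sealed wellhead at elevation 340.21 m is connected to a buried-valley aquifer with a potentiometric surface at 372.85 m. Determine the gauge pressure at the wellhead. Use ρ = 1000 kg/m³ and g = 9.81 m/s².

P ≈ 320 kPa

Head above the cap: Δh = 372.85 − 340.21 = 32.64 m.
P = ρgΔh = 1000 × 9.81 × 32.64 = 320198 Pa ≈ 320 kPa.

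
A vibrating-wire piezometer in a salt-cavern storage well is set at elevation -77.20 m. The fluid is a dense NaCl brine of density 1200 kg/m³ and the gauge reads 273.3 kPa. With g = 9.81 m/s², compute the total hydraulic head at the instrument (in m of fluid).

h ≈ -53.98 m

ψ = P/(ρg) = 273.3×1000 / (1200 × 9.81) = 23.22 m.
h = z + ψ = -77.20 + 23.22 = -53.98 m.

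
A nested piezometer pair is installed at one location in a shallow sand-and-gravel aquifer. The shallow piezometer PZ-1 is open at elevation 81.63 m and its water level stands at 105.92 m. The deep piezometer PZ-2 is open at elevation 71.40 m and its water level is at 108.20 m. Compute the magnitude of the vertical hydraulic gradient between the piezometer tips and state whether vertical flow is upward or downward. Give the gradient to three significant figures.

|i_v| ≈ 0.223; vertical flow is upward

Total head at PZ-1: h = 105.92 m (water level in the standpipe).
Total head at PZ-2: h = 108.20 m.
Δh = h(PZ-1) − h(PZ-2) = 105.92 − 108.20 = -2.28 m.
Vertical separation Δz = 81.63 − 71.40 = 10.23 m.
|i_v| = |Δh| / Δz = 2.28 / 10.23 = 0.223.
Head is higher in the deep piezometer, so vertical flow is upward (discharge condition).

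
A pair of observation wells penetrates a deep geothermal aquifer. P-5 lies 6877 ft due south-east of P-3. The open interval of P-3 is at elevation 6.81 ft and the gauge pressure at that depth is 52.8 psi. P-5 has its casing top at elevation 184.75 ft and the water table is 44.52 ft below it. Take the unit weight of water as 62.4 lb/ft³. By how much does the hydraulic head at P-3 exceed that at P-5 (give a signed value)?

Δh ≈ -11.57 ft

Pressure head at P-3: ψ = 144·P/γ = 144 × 52.8 / 62.4 = 121.85 ft.
Total head at P-3: h = z + ψ = 6.81 + 121.85 = 128.66 ft.
Total head at P-5: h = 184.75 − 44.52 = 140.23 ft.
Head difference: h(P-3) − h(P-5) = 128.66 − 140.23 = -11.57 ft.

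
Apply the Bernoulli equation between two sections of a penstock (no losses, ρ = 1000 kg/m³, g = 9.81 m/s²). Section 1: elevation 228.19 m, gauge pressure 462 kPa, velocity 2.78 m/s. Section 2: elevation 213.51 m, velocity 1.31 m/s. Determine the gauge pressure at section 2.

Pressure head at 1: ψ₁ = P₁/(ρg) = 462×1000 / (1000 × 9.81) = 47.09 m.
Velocity heads: v₁²/2g = 2.78²/19.62 = 0.394 m; v₂²/2g = 1.31²/19.62 = 0.087 m.
Total head H = z₁ + ψ₁ + v₁²/2g = 228.19 + 47.09 + 0.394 = 275.67 m.
ψ₂ = H − z₂ − v₂²/2g = 275.67 − 213.51 − 0.087 = 62.07 m.
P₂ = ρgψ₂ = 1000 × 9.81 × 62.07 ≈ 609 kPa.

P₂ ≈ 609 kPa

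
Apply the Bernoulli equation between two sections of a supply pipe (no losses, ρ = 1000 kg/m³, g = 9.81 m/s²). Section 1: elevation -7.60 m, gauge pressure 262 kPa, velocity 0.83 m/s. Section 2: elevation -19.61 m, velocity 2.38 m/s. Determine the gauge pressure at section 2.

P₂ ≈ 377 kPa

Pressure head at 1: ψ₁ = P₁/(ρg) = 262×1000 / (1000 × 9.81) = 26.71 m.
Velocity heads: v₁²/2g = 0.83²/19.62 = 0.035 m; v₂²/2g = 2.38²/19.62 = 0.289 m.
Total head H = z₁ + ψ₁ + v₁²/2g = -7.60 + 26.71 + 0.035 = 19.14 m.
ψ₂ = H − z₂ − v₂²/2g = 19.14 − (-19.61) − 0.289 = 38.46 m.
P₂ = ρgψ₂ = 1000 × 9.81 × 38.46 ≈ 377 kPa.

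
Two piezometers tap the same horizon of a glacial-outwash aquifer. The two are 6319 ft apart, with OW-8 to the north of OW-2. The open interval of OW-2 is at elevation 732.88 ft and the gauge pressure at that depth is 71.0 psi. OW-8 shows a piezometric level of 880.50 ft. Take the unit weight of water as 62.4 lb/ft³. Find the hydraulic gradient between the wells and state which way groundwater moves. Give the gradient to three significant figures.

Pressure head at OW-2: ψ = 144·P/γ = 144 × 71.0 / 62.4 = 163.85 ft.
Total head at OW-2: h = z + ψ = 732.88 + 163.85 = 896.73 ft.
Total head at OW-8: h = 880.50 ft (water level in the piezometer is the total head).
Head difference: h(OW-2) − h(OW-8) = 896.73 − 880.50 = 16.23 ft.
Hydraulic gradient: i = |Δh| / L = 16.23 / 6319 = 0.00257.
Flow is from higher to lower head: from OW-2 toward OW-8, i.e. toward the north.

i ≈ 0.00257; groundwater flows toward the north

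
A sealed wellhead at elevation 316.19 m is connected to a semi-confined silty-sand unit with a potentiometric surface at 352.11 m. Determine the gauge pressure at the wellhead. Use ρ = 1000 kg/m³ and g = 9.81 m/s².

Head above the cap: Δh = 352.11 − 316.19 = 35.92 m.
P = ρgΔh = 1000 × 9.81 × 35.92 = 352375 Pa ≈ 352 kPa.

P ≈ 352 kPa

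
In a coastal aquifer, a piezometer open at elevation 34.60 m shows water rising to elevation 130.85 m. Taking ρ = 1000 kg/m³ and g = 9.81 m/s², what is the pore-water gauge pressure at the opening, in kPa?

P ≈ 944 kPa

Pressure head ψ = h − z = 130.85 − 34.60 = 96.25 m.
P = ρgψ = 1000 × 9.81 × 96.25 = 944212 Pa ≈ 944 kPa.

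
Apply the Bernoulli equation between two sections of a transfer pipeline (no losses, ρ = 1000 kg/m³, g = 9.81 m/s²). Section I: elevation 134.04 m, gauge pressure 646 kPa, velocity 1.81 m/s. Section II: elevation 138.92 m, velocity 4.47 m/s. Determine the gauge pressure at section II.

Pressure head at I: ψ₁ = P₁/(ρg) = 646×1000 / (1000 × 9.81) = 65.85 m.
Velocity heads: v₁²/2g = 1.81²/19.62 = 0.167 m; v₂²/2g = 4.47²/19.62 = 1.018 m.
Total head H = z₁ + ψ₁ + v₁²/2g = 134.04 + 65.85 + 0.167 = 200.06 m.
ψ₂ = H − z₂ − v₂²/2g = 200.06 − 138.92 − 1.018 = 60.12 m.
P₂ = ρgψ₂ = 1000 × 9.81 × 60.12 ≈ 590 kPa.

P₂ ≈ 590 kPa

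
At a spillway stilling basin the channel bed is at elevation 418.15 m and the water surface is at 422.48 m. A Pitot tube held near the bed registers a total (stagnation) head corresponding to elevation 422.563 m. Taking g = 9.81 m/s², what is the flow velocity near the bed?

v ≈ 1.28 m/s

Near the bed, under hydrostatic conditions, the piezometric head (z + ψ) equals the free-surface elevation, 422.48 m.
Velocity head = total − piezometric = 422.563 − 422.48 = 0.083 m.
v = √(2g·h_v) = √(2 × 9.81 × 0.083) = 1.28 m/s.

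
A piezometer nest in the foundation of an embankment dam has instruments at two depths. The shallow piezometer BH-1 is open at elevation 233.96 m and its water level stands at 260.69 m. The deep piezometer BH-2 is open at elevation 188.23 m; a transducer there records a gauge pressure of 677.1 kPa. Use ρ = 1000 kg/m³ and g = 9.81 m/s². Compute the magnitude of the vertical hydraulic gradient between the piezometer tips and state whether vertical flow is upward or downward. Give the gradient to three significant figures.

Total head at BH-1: h = 260.69 m (water level in the standpipe).
Pressure head at BH-2: ψ = P/(ρg) = 677.1×1000 / (1000 × 9.81) = 69.02 m.
Total head at BH-2: h = z + ψ = 188.23 + 69.02 = 257.25 m.
Δh = h(BH-1) − h(BH-2) = 260.69 − 257.25 = 3.44 m.
Vertical separation Δz = 233.96 − 188.23 = 45.73 m.
|i_v| = |Δh| / Δz = 3.44 / 45.73 = 0.0752.
Head is higher in the shallow piezometer, so vertical flow is downward (recharge condition).

|i_v| ≈ 0.0752; vertical flow is downward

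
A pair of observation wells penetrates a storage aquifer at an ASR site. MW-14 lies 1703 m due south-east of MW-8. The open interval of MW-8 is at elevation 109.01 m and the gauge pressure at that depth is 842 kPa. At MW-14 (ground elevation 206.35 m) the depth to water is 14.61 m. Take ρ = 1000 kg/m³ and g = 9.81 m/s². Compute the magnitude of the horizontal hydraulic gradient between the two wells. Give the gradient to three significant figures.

i ≈ 0.00182

Pressure head at MW-8: ψ = P/(ρg) = 842×1000 / (1000 × 9.81) = 85.83 m.
Total head at MW-8: h = z + ψ = 109.01 + 85.83 = 194.84 m.
Total head at MW-14: h = 206.35 − 14.61 = 191.74 m.
Head difference: h(MW-8) − h(MW-14) = 194.84 − 191.74 = 3.10 m.
Hydraulic gradient: i = |Δh| / L = 3.10 / 1703 = 0.00182.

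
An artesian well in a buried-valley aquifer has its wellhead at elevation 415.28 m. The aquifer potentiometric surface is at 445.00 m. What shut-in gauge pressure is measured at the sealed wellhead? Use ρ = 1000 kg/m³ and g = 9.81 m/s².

Head above the cap: Δh = 445.00 − 415.28 = 29.72 m.
P = ρgΔh = 1000 × 9.81 × 29.72 = 291553 Pa ≈ 292 kPa.

P ≈ 292 kPa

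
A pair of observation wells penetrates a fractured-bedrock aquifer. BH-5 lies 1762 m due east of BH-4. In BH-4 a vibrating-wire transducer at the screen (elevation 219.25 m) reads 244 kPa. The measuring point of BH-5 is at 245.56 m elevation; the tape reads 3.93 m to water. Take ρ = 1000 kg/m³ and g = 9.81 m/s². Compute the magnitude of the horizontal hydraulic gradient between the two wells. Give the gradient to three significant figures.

i ≈ 0.00141

Pressure head at BH-4: ψ = P/(ρg) = 244×1000 / (1000 × 9.81) = 24.87 m.
Total head at BH-4: h = z + ψ = 219.25 + 24.87 = 244.12 m.
Total head at BH-5: h = 245.56 − 3.93 = 241.63 m.
Head difference: h(BH-4) − h(BH-5) = 244.12 − 241.63 = 2.49 m.
Hydraulic gradient: i = |Δh| / L = 2.49 / 1762 = 0.00141.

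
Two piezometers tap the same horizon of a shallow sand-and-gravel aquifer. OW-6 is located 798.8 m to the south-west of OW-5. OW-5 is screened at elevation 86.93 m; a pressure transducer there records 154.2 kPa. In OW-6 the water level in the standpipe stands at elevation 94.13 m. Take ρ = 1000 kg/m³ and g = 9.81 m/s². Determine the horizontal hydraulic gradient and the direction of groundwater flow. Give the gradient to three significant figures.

Pressure head at OW-5: ψ = P/(ρg) = 154.2×1000 / (1000 × 9.81) = 15.72 m.
Total head at OW-5: h = z + ψ = 86.93 + 15.72 = 102.65 m.
Total head at OW-6: h = 94.13 m (water level in the piezometer is the total head).
Head difference: h(OW-5) − h(OW-6) = 102.65 − 94.13 = 8.52 m.
Hydraulic gradient: i = |Δh| / L = 8.52 / 798.8 = 0.0107.
Flow is from higher to lower head: from OW-5 toward OW-6, i.e. toward the south-west.

i ≈ 0.0107; groundwater flows toward the south-west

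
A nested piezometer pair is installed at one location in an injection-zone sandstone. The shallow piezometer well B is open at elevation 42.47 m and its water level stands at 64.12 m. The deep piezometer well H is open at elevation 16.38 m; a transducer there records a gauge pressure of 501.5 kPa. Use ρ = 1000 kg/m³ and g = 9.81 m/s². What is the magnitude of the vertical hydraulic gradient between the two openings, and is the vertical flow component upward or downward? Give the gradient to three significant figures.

|i_v| ≈ 0.130; vertical flow is upward

Total head at well B: h = 64.12 m (water level in the standpipe).
Pressure head at well H: ψ = P/(ρg) = 501.5×1000 / (1000 × 9.81) = 51.12 m.
Total head at well H: h = z + ψ = 16.38 + 51.12 = 67.50 m.
Δh = h(well B) − h(well H) = 64.12 − 67.50 = -3.38 m.
Vertical separation Δz = 42.47 − 16.38 = 26.09 m.
|i_v| = |Δh| / Δz = 3.38 / 26.09 = 0.130.
Head is higher in the deep piezometer, so vertical flow is upward (discharge condition).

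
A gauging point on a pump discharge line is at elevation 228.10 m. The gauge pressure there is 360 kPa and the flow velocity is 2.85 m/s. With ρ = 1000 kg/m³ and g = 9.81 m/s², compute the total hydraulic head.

Pressure head ψ = P/(ρg) = 360×1000 / (1000 × 9.81) = 36.70 m.
Velocity head = v²/(2g) = 2.85² / (2 × 9.81) = 0.414 m.
h = z + ψ + v²/(2g) = 228.10 + 36.70 + 0.414 = 265.21 m.

h ≈ 265.21 m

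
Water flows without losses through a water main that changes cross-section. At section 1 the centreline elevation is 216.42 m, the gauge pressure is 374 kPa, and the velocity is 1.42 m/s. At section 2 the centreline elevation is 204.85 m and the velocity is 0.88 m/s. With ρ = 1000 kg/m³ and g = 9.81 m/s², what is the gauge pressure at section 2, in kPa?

P₂ ≈ 488 kPa

Pressure head at 1: ψ₁ = P₁/(ρg) = 374×1000 / (1000 × 9.81) = 38.12 m.
Velocity heads: v₁²/2g = 1.42²/19.62 = 0.103 m; v₂²/2g = 0.88²/19.62 = 0.039 m.
Total head H = z₁ + ψ₁ + v₁²/2g = 216.42 + 38.12 + 0.103 = 254.64 m.
ψ₂ = H − z₂ − v₂²/2g = 254.64 − 204.85 − 0.039 = 49.75 m.
P₂ = ρgψ₂ = 1000 × 9.81 × 49.75 ≈ 488 kPa.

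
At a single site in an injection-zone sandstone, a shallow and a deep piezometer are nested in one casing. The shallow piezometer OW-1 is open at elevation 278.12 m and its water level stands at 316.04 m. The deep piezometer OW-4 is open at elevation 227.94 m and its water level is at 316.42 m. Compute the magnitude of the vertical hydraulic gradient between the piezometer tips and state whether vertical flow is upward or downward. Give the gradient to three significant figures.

Total head at OW-1: h = 316.04 m (water level in the standpipe).
Total head at OW-4: h = 316.42 m.
Δh = h(OW-1) − h(OW-4) = 316.04 − 316.42 = -0.38 m.
Vertical separation Δz = 278.12 − 227.94 = 50.18 m.
|i_v| = |Δh| / Δz = 0.38 / 50.18 = 0.00757.
Head is higher in the deep piezometer, so vertical flow is upward (discharge condition).

|i_v| ≈ 0.00757; vertical flow is upward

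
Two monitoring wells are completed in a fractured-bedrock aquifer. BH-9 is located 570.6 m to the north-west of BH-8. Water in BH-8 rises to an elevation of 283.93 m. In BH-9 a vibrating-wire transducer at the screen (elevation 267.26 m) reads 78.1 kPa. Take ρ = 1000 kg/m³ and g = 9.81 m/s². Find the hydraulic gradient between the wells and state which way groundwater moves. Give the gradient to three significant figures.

i ≈ 0.0153; groundwater flows toward the north-west

Total head at BH-8: h = 283.93 m (water level in the piezometer is the total head).
Pressure head at BH-9: ψ = P/(ρg) = 78.1×1000 / (1000 × 9.81) = 7.96 m.
Total head at BH-9: h = z + ψ = 267.26 + 7.96 = 275.22 m.
Head difference: h(BH-8) − h(BH-9) = 283.93 − 275.22 = 8.71 m.
Hydraulic gradient: i = |Δh| / L = 8.71 / 570.6 = 0.0153.
Flow is from higher to lower head: from BH-8 toward BH-9, i.e. toward the north-west.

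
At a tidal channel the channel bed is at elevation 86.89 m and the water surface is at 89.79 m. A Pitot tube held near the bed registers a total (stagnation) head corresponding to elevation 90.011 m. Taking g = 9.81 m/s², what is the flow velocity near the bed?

v ≈ 2.08 m/s

Near the bed, under hydrostatic conditions, the piezometric head (z + ψ) equals the free-surface elevation, 89.79 m.
Velocity head = total − piezometric = 90.011 − 89.79 = 0.221 m.
v = √(2g·h_v) = √(2 × 9.81 × 0.221) = 2.08 m/s.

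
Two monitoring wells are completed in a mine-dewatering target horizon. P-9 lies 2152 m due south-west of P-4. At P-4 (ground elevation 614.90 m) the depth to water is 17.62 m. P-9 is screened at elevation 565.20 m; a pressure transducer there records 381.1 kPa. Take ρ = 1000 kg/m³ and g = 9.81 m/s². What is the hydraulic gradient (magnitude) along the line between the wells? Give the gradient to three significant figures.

Total head at P-4: h = 614.90 − 17.62 = 597.28 m.
Pressure head at P-9: ψ = P/(ρg) = 381.1×1000 / (1000 × 9.81) = 38.85 m.
Total head at P-9: h = z + ψ = 565.20 + 38.85 = 604.05 m.
Head difference: h(P-4) − h(P-9) = 597.28 − 604.05 = -6.77 m.
Hydraulic gradient: i = |Δh| / L = 6.77 / 2152 = 0.00315.

i ≈ 0.00315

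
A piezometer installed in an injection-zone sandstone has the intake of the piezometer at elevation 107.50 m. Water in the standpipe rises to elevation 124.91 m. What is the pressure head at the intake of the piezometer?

ψ ≈ 17.41 m

Total head h = 124.91 m (the water-surface elevation in the piezometer).
Pressure head ψ = h − z = 124.91 − 107.50 = 17.41 m.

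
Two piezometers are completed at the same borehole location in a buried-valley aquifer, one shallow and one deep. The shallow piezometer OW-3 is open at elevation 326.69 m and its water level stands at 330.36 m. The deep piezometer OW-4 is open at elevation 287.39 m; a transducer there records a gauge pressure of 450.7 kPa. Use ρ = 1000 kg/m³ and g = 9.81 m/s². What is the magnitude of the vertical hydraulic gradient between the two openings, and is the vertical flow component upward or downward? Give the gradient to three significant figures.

|i_v| ≈ 0.0756; vertical flow is upward

Total head at OW-3: h = 330.36 m (water level in the standpipe).
Pressure head at OW-4: ψ = P/(ρg) = 450.7×1000 / (1000 × 9.81) = 45.94 m.
Total head at OW-4: h = z + ψ = 287.39 + 45.94 = 333.33 m.
Δh = h(OW-3) − h(OW-4) = 330.36 − 333.33 = -2.97 m.
Vertical separation Δz = 326.69 − 287.39 = 39.30 m.
|i_v| = |Δh| / Δz = 2.97 / 39.30 = 0.0756.
Head is higher in the deep piezometer, so vertical flow is upward (discharge condition).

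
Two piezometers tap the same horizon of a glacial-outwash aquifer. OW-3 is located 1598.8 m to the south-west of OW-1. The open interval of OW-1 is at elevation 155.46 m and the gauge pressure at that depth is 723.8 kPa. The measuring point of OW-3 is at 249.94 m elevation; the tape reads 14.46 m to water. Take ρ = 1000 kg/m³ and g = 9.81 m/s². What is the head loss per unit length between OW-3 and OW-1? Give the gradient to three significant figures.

i ≈ 0.00390 m/m

Pressure head at OW-1: ψ = P/(ρg) = 723.8×1000 / (1000 × 9.81) = 73.78 m.
Total head at OW-1: h = z + ψ = 155.46 + 73.78 = 229.24 m.
Total head at OW-3: h = 249.94 − 14.46 = 235.48 m.
Head difference: h(OW-1) − h(OW-3) = 229.24 − 235.48 = -6.24 m.
Hydraulic gradient: i = |Δh| / L = 6.24 / 1598.8 = 0.00390.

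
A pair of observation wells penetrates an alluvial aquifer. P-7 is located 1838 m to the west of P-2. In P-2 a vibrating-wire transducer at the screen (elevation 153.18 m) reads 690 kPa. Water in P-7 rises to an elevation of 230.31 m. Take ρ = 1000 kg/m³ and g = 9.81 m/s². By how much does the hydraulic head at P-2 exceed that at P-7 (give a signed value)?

Δh ≈ -6.79 m

Pressure head at P-2: ψ = P/(ρg) = 690×1000 / (1000 × 9.81) = 70.34 m.
Total head at P-2: h = z + ψ = 153.18 + 70.34 = 223.52 m.
Total head at P-7: h = 230.31 m (water level in the piezometer is the total head).
Head difference: h(P-2) − h(P-7) = 223.52 − 230.31 = -6.79 m.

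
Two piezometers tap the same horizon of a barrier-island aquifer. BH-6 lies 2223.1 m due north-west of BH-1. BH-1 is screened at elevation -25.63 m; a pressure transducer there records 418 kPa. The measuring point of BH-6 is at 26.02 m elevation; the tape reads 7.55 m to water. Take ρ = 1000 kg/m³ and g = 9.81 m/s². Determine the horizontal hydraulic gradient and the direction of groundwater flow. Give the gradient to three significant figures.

Pressure head at BH-1: ψ = P/(ρg) = 418×1000 / (1000 × 9.81) = 42.61 m.
Total head at BH-1: h = z + ψ = -25.63 + 42.61 = 16.98 m.
Total head at BH-6: h = 26.02 − 7.55 = 18.47 m.
Head difference: h(BH-1) − h(BH-6) = 16.98 − 18.47 = -1.49 m.
Hydraulic gradient: i = |Δh| / L = 1.49 / 2223.1 = 0.000670.
Flow is from higher to lower head: from BH-6 toward BH-1, i.e. toward the south-east.

i ≈ 0.000670; groundwater flows toward the south-east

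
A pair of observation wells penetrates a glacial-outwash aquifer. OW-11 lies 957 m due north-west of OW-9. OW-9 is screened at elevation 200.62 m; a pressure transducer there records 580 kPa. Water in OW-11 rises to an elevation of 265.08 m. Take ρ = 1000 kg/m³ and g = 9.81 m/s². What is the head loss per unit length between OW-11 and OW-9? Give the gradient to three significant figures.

i ≈ 0.00558 m/m

Pressure head at OW-9: ψ = P/(ρg) = 580×1000 / (1000 × 9.81) = 59.12 m.
Total head at OW-9: h = z + ψ = 200.62 + 59.12 = 259.74 m.
Total head at OW-11: h = 265.08 m (water level in the piezometer is the total head).
Head difference: h(OW-9) − h(OW-11) = 259.74 − 265.08 = -5.34 m.
Hydraulic gradient: i = |Δh| / L = 5.34 / 957 = 0.00558.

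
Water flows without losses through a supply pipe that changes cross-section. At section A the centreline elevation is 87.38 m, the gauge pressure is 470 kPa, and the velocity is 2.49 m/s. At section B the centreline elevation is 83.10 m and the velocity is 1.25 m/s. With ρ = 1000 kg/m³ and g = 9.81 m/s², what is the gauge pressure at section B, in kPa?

P₂ ≈ 514 kPa

Pressure head at A: ψ₁ = P₁/(ρg) = 470×1000 / (1000 × 9.81) = 47.91 m.
Velocity heads: v₁²/2g = 2.49²/19.62 = 0.316 m; v₂²/2g = 1.25²/19.62 = 0.080 m.
Total head H = z₁ + ψ₁ + v₁²/2g = 87.38 + 47.91 + 0.316 = 135.61 m.
ψ₂ = H − z₂ − v₂²/2g = 135.61 − 83.10 − 0.080 = 52.43 m.
P₂ = ρgψ₂ = 1000 × 9.81 × 52.43 ≈ 514 kPa.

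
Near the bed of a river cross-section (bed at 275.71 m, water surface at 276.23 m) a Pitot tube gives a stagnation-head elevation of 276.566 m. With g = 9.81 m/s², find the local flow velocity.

Near the bed, under hydrostatic conditions, the piezometric head (z + ψ) equals the free-surface elevation, 276.23 m.
Velocity head = total − piezometric = 276.566 − 276.23 = 0.336 m.
v = √(2g·h_v) = √(2 × 9.81 × 0.336) = 2.57 m/s.

v ≈ 2.57 m/s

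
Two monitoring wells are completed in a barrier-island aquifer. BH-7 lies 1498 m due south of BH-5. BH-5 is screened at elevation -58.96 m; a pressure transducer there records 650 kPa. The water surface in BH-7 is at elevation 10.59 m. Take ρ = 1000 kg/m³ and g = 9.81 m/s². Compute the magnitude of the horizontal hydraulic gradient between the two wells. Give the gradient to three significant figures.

i ≈ 0.00220

Pressure head at BH-5: ψ = P/(ρg) = 650×1000 / (1000 × 9.81) = 66.26 m.
Total head at BH-5: h = z + ψ = -58.96 + 66.26 = 7.30 m.
Total head at BH-7: h = 10.59 m (water level in the piezometer is the total head).
Head difference: h(BH-5) − h(BH-7) = 7.30 − 10.59 = -3.29 m.
Hydraulic gradient: i = |Δh| / L = 3.29 / 1498 = 0.00220.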